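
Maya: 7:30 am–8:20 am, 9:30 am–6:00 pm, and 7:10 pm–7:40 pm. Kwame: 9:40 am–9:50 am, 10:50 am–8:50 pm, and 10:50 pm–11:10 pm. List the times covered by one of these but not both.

A but not B: 7:30 am–8:20 am, 9:30 am–9:40 am, 9:50 am–10:50 am.
B but not A: 6:00 pm–7:10 pm, 7:40 pm–8:50 pm, 10:50 pm–11:10 pm.
Combining gives A △ B.

7:30 am–8:20 am, 9:30 am–9:40 am, 9:50 am–10:50 am, 6:00 pm–7:10 pm, 7:40 pm–8:50 pm, 10:50 pm–11:10 pm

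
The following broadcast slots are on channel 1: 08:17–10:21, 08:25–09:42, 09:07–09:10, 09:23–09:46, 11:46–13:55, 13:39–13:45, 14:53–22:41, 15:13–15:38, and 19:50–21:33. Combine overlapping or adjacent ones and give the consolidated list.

08:25–09:42 overlaps/touches 08:17–10:21 → extend to 08:17–10:21.
09:07–09:10 overlaps/touches 08:17–10:21 → extend to 08:17–10:21.
09:23–09:46 overlaps/touches 08:17–10:21 → extend to 08:17–10:21.
11:46–13:55 is disjoint → start new block.
13:39–13:45 overlaps/touches 11:46–13:55 → extend to 11:46–13:55.
14:53–22:41 is disjoint → start new block.
15:13–15:38 overlaps/touches 14:53–22:41 → extend to 14:53–22:41.
19:50–21:33 overlaps/touches 14:53–22:41 → extend to 14:53–22:41.

08:17–10:21, 11:46–13:55, 14:53–22:41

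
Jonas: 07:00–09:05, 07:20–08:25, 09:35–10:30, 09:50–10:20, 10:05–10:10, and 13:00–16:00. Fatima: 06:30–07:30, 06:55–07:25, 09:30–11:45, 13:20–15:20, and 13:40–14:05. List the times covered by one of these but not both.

First set merges to 07:00–09:05, 09:35–10:30, 13:00–16:00.
Second set merges to 06:30–07:30, 09:30–11:45, 13:20–15:20.
A but not B: 07:30–09:05, 13:00–13:20, 15:20–16:00.
B but not A: 06:30–07:00, 09:30–09:35, 10:30–11:45.
Combining gives A △ B.

06:30–07:00, 07:30–09:05, 09:30–09:35, 10:30–11:45, 13:00–13:20, 15:20–16:00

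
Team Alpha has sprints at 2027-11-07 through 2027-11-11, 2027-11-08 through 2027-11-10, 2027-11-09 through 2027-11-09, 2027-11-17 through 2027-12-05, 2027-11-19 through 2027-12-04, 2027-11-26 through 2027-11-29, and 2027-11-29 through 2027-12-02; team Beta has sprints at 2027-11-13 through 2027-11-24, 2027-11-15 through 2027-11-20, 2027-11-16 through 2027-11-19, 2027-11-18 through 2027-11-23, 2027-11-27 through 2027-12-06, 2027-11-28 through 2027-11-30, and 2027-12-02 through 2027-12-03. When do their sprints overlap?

2027-11-17 through 2027-11-24, 2027-11-27 through 2027-12-05

A, merged: 2027-11-07 through 2027-11-11, 2027-11-17 through 2027-12-05.
B, merged: 2027-11-13 through 2027-11-24, 2027-11-27 through 2027-12-06.
2027-11-07 through 2027-11-11: no overlap with the second set.
2027-11-17 through 2027-12-05 meets the second set on 2027-11-17 through 2027-11-24, 2027-11-27 through 2027-12-05.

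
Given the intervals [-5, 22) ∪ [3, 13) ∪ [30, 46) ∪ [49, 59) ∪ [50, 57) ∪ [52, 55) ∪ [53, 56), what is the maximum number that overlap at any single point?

Sweep endpoints in order; track running count of active intervals.
Peak of 4 reached at 53.

4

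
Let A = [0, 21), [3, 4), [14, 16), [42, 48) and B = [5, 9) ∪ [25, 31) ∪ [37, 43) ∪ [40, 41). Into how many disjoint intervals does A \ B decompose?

A, merged: [0, 21), [42, 48).
B, merged: [5, 9), [25, 31), [37, 43).
A \ B = [0, 5), [9, 21), [43, 48).
That is 3 disjoint pieces.

3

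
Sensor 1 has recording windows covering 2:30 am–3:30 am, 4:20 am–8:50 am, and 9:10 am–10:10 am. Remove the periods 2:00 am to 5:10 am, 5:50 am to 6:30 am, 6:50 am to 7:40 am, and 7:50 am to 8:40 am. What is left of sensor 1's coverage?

2:30 am-3:30 am: fully covered by B → removed.
4:20 am-8:50 am minus B → 5:10 am-5:50 am, 6:30 am-6:50 am, 7:40 am-7:50 am, 8:40 am-8:50 am.
9:10 am-10:10 am: no B overlap → unchanged.

5:10 am-5:50 am, 6:30 am-6:50 am, 7:40 am-7:50 am, 8:40 am-8:50 am, 9:10 am-10:10 am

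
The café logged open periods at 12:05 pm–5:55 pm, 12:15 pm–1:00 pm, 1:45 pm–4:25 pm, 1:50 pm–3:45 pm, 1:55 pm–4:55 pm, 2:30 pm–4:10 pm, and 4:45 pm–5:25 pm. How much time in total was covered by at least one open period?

5 h 50 min

Merged: 12:05 pm-5:55 pm.
Length: 5 h 50 min.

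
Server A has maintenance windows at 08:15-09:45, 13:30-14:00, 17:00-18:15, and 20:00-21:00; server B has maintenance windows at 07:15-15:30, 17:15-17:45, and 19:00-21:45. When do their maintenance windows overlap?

08:15–09:45, 13:30–14:00, 17:15–17:45, 20:00–21:00

08:15–09:45 overlaps B on 08:15–09:45.
13:30–14:00 overlaps B on 13:30–14:00.
17:00–18:15 overlaps B on 17:15–17:45.
20:00–21:00 overlaps B on 20:00–21:00.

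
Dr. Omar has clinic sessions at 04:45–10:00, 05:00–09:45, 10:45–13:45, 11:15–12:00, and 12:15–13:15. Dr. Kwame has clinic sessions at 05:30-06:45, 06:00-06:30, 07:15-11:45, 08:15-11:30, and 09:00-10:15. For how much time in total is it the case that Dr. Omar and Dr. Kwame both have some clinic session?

5 h

First set merges to 04:45–10:00, 10:45–13:45.
Second set merges to 05:30–06:45, 07:15–11:45.
A ∩ B = 05:30–06:45, 07:15–10:00, 10:45–11:45.
Total: 1 h 15 min + 2 h 45 min + 1 h = 5 h.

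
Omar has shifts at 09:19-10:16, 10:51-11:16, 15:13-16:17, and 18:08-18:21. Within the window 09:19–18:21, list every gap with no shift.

10:16–10:51, 11:16–15:13, 16:17–18:08

The merged coverage is 09:19–10:16, 10:51–11:16, 15:13–16:17, 18:08–18:21.
Gaps within 09:19–18:21: 10:16–10:51, 11:16–15:13, 16:17–18:08.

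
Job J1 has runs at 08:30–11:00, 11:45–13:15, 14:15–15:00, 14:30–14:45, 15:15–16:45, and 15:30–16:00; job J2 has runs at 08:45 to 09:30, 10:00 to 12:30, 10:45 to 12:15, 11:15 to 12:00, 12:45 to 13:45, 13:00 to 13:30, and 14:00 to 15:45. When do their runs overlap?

08:45–09:30, 10:00–11:00, 11:45–12:30, 12:45–13:15, 14:15–15:00, 15:15–15:45

A, merged: 08:30–11:00, 11:45–13:15, 14:15–15:00, 15:15–16:45.
B, merged: 08:45–09:30, 10:00–12:30, 12:45–13:45, 14:00–15:45.
08:30–11:00 ∩ B → 08:45–09:30, 10:00–11:00.
11:45–13:15 ∩ B → 11:45–12:30, 12:45–13:15.
14:15–15:00 ∩ B → 14:15–15:00.
15:15–16:45 ∩ B → 15:15–15:45.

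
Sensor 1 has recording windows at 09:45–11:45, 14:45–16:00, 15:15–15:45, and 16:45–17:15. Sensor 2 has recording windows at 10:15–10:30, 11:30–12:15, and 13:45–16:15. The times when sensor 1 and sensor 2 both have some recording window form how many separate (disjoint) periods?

First set merges to 09:45–11:45, 14:45–16:00, 16:45–17:15.
A ∩ B = 10:15–10:30, 11:30–11:45, 14:45–16:00.
That is 3 disjoint pieces.

3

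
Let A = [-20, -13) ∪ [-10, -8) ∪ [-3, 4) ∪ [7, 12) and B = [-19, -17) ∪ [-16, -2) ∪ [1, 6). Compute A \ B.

[-20, -13) with B removed leaves [-20, -19), [-17, -16).
[-10, -8) lies entirely inside B → drops out.
[-3, 4) with B removed leaves [-2, 1).
[7, 12) is untouched.

[-20, -19) ∪ [-17, -16) ∪ [-2, 1) ∪ [7, 12)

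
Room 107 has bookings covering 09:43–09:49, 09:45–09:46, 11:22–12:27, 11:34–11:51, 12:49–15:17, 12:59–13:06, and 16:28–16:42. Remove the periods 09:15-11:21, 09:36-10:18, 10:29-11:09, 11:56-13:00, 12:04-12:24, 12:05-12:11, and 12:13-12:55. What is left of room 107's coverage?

First set merges to 09:43–09:49, 11:22–12:27, 12:49–15:17, 16:28–16:42.
Second set merges to 09:15–11:21, 11:56–13:00.
09:43–09:49: fully covered by B → removed.
11:22–12:27 minus B → 11:22–11:56.
12:49–15:17 minus B → 13:00–15:17.
16:28–16:42: no B overlap → unchanged.

11:22–11:56, 13:00–15:17, 16:28–16:42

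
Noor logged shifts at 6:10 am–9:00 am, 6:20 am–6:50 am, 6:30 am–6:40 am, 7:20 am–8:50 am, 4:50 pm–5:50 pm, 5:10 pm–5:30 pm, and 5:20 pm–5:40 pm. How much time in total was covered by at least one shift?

Merged: 6:10 am–9:00 am, 4:50 pm–5:50 pm.
Lengths: 2 h 50 min + 1 h = 3 h 50 min.

3 h 50 min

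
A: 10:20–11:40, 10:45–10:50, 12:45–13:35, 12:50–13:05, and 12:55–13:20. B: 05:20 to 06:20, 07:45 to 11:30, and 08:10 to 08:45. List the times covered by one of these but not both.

A, merged: 10:20–11:40, 12:45–13:35.
B, merged: 05:20–06:20, 07:45–11:30.
A but not B: 11:30–11:40, 12:45–13:35.
B but not A: 05:20–06:20, 07:45–10:20.
Combining gives A △ B.

05:20–06:20, 07:45–10:20, 11:30–11:40, 12:45–13:35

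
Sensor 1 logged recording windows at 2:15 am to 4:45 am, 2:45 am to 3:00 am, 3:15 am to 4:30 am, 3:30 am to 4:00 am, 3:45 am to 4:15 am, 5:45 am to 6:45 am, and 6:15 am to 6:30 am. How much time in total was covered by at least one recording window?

Merged: 2:15 am–4:45 am, 5:45 am–6:45 am.
Lengths: 2 h 30 min + 1 h = 3 h 30 min.

3 h 30 min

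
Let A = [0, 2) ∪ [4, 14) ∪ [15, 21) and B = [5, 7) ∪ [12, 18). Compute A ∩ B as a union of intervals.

[5, 7) ∪ [12, 14) ∪ [15, 18)

[0, 2) meets no B interval.
[4, 14) ∩ B → [5, 7), [12, 14).
[15, 21) ∩ B → [15, 18).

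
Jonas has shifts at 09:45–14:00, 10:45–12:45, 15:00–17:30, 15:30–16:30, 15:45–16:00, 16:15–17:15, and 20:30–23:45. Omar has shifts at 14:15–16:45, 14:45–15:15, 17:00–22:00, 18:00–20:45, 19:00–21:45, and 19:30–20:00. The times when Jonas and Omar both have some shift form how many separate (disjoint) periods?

3

First set merges to 09:45-14:00, 15:00-17:30, 20:30-23:45.
Second set merges to 14:15-16:45, 17:00-22:00.
A ∩ B = 15:00-16:45, 17:00-17:30, 20:30-22:00.
That is 3 disjoint pieces.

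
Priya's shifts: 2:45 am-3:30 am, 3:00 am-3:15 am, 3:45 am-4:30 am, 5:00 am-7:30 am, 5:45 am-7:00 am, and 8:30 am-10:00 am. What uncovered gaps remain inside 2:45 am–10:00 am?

The merged coverage is 2:45 am–3:30 am, 3:45 am–4:30 am, 5:00 am–7:30 am, 8:30 am–10:00 am.
Gaps within 2:45 am–10:00 am: 3:30 am–3:45 am, 4:30 am–5:00 am, 7:30 am–8:30 am.

3:30 am–3:45 am, 4:30 am–5:00 am, 7:30 am–8:30 am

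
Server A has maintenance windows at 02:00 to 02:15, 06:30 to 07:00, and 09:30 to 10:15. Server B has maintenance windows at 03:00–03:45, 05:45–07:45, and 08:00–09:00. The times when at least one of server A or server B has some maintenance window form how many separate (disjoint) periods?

5

A ∪ B = 02:00–02:15, 03:00–03:45, 05:45–07:45, 08:00–09:00, 09:30–10:15.
That is 5 disjoint pieces.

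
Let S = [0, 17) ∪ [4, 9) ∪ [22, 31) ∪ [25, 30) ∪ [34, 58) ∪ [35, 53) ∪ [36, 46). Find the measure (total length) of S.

50

Merged: [0, 17), [22, 31), [34, 58).
Lengths: 17 + 9 + 24 = 50.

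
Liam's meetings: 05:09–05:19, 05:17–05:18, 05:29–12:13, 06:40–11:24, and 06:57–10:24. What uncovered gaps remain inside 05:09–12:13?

The merged coverage is 05:09-05:19, 05:29-12:13.
Gaps within 05:09-12:13: 05:19-05:29.

05:19-05:29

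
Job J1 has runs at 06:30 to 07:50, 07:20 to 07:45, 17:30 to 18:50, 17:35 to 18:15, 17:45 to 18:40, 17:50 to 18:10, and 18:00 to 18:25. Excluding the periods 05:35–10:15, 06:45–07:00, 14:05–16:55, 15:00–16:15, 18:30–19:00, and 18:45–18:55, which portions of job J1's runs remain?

17:30-18:30

First set merges to 06:30-07:50, 17:30-18:50.
Second set merges to 05:35-10:15, 14:05-16:55, 18:30-19:00.
06:30-07:50: entirely removed.
17:30-18:50 \ B = 17:30-18:30.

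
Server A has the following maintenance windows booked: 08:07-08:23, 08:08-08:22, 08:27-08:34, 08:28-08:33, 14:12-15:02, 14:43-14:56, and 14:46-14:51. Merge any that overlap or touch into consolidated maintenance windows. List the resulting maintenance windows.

08:07-08:23, 08:27-08:34, 14:12-15:02

08:08-08:22 overlaps/touches 08:07-08:23 → extend to 08:07-08:23.
08:27-08:34 is disjoint → start new block.
08:28-08:33 overlaps/touches 08:27-08:34 → extend to 08:27-08:34.
14:12-15:02 is disjoint → start new block.
14:43-14:56 overlaps/touches 14:12-15:02 → extend to 14:12-15:02.
14:46-14:51 overlaps/touches 14:12-15:02 → extend to 14:12-15:02.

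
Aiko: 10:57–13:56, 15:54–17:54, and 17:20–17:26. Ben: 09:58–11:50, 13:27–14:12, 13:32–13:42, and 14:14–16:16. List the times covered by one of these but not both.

First set merges to 10:57–13:56, 15:54–17:54.
Second set merges to 09:58–11:50, 13:27–14:12, 14:14–16:16.
A \ B = 11:50–13:27, 16:16–17:54.
B \ A = 09:58–10:57, 13:56–14:12, 14:14–15:54.
Union of the two gives the symmetric difference.

09:58–10:57, 11:50–13:27, 13:56–14:12, 14:14–15:54, 16:16–17:54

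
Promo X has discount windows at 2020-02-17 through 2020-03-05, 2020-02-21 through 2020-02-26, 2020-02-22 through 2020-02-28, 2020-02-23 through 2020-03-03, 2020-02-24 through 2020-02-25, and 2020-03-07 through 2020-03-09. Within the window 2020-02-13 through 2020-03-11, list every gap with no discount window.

2020-02-13 through 2020-02-16, 2020-03-06 through 2020-03-06, 2020-03-10 through 2020-03-11

The merged coverage is 2020-02-17 through 2020-03-05, 2020-03-07 through 2020-03-09.
Gaps within 2020-02-13 through 2020-03-11: 2020-02-13 through 2020-02-16, 2020-03-06 through 2020-03-06, 2020-03-10 through 2020-03-11.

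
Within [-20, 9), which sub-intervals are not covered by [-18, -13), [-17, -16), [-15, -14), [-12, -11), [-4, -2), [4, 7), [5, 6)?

[-20, -18) ∪ [-13, -12) ∪ [-11, -4) ∪ [-2, 4) ∪ [7, 9)

Covered (merged): [-18, -13), [-12, -11), [-4, -2), [4, 7).
Uncovered inside [-20, 9): [-20, -18), [-13, -12), [-11, -4), [-2, 4), [7, 9).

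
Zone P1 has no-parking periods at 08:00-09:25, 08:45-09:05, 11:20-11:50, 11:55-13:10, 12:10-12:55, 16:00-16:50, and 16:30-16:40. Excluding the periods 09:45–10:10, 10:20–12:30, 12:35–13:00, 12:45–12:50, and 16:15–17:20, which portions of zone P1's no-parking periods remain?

First set merges to 08:00-09:25, 11:20-11:50, 11:55-13:10, 16:00-16:50.
Second set merges to 09:45-10:10, 10:20-12:30, 12:35-13:00, 16:15-17:20.
08:00-09:25: nothing removed.
11:20-11:50: entirely removed.
11:55-13:10 \ B = 12:30-12:35, 13:00-13:10.
16:00-16:50 \ B = 16:00-16:15.

08:00-09:25, 12:30-12:35, 13:00-13:10, 16:00-16:15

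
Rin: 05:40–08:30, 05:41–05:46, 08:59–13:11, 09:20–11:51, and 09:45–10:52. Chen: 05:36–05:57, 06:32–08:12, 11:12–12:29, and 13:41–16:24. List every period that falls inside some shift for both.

05:40–05:57, 06:32–08:12, 11:12–12:29

A, merged: 05:40–08:30, 08:59–13:11.
05:40–08:30 meets the second set on 05:40–05:57, 06:32–08:12.
08:59–13:11 meets the second set on 11:12–12:29.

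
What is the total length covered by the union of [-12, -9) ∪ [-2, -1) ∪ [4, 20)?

20

Merged: [-12, -9), [-2, -1), [4, 20).
Lengths: 3 + 1 + 16 = 20.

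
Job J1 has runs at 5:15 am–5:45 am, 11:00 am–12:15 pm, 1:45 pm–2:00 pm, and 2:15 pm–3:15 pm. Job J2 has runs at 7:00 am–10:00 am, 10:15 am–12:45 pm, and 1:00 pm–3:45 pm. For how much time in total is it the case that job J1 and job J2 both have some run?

2 h 30 min

A ∩ B = 11:00 am-12:15 pm, 1:45 pm-2:00 pm, 2:15 pm-3:15 pm.
Total: 1 h 15 min + 15 min + 1 h = 2 h 30 min.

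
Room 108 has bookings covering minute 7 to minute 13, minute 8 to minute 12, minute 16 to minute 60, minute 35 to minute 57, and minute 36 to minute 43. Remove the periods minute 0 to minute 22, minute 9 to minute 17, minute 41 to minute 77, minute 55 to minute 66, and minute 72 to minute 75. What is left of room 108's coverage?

First set merges to minute 7 to minute 13, minute 16 to minute 60.
Second set merges to minute 0 to minute 22, minute 41 to minute 77.
minute 7 to minute 13: fully covered by B → removed.
minute 16 to minute 60 minus B → minute 22 to minute 41.

minute 22 to minute 41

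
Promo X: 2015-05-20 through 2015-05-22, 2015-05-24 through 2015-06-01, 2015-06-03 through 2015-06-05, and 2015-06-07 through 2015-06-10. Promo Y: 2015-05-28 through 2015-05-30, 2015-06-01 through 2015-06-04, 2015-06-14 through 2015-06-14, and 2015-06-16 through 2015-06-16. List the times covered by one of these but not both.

Only in the first: 2015-05-20 through 2015-05-22, 2015-05-24 through 2015-05-27, 2015-05-31 through 2015-05-31, 2015-06-05 through 2015-06-05, 2015-06-07 through 2015-06-10.
Only in the second: 2015-06-02 through 2015-06-02, 2015-06-14 through 2015-06-14, 2015-06-16 through 2015-06-16.
Together these are the periods covered by exactly one.

2015-05-20 through 2015-05-22, 2015-05-24 through 2015-05-27, 2015-05-31 through 2015-05-31, 2015-06-02 through 2015-06-02, 2015-06-05 through 2015-06-05, 2015-06-07 through 2015-06-10, 2015-06-14 through 2015-06-14, 2015-06-16 through 2015-06-16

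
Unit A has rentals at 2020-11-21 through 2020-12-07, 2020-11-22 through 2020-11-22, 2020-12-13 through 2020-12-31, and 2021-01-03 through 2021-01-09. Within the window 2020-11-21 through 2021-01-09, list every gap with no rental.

The merged coverage is 2020-11-21 through 2020-12-07, 2020-12-13 through 2020-12-31, 2021-01-03 through 2021-01-09.
Uncovered inside 2020-11-21 through 2021-01-09: 2020-12-08 through 2020-12-12, 2021-01-01 through 2021-01-02.

2020-12-08 through 2020-12-12, 2021-01-01 through 2021-01-02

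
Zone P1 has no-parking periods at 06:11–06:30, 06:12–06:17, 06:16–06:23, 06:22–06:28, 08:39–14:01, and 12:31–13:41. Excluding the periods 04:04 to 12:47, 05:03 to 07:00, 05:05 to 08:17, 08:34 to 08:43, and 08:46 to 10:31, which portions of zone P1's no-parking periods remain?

12:47–14:01

A, merged: 06:11–06:30, 08:39–14:01.
B, merged: 04:04–12:47.
06:11–06:30: fully covered by B → removed.
08:39–14:01 minus B → 12:47–14:01.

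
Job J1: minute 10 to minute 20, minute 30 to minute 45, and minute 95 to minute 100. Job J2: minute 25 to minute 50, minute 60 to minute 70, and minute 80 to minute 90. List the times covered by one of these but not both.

A but not B: minute 10 to minute 20, minute 95 to minute 100.
B but not A: minute 25 to minute 30, minute 45 to minute 50, minute 60 to minute 70, minute 80 to minute 90.
Combining gives A △ B.

minute 10 to minute 20, minute 25 to minute 30, minute 45 to minute 50, minute 60 to minute 70, minute 80 to minute 90, minute 95 to minute 100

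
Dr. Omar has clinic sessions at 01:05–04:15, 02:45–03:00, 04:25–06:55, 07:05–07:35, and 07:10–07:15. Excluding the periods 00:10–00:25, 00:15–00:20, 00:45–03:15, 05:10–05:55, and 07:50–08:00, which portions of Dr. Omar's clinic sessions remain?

A, merged: 01:05–04:15, 04:25–06:55, 07:05–07:35.
B, merged: 00:10–00:25, 00:45–03:15, 05:10–05:55, 07:50–08:00.
01:05–04:15 \ B = 03:15–04:15.
04:25–06:55 \ B = 04:25–05:10, 05:55–06:55.
07:05–07:35: nothing removed.

03:15–04:15, 04:25–05:10, 05:55–06:55, 07:05–07:35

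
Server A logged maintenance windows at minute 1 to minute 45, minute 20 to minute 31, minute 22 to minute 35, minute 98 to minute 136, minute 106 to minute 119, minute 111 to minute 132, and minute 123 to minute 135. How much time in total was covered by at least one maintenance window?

82 minutes

Merged: minute 1 to minute 45, minute 98 to minute 136.
Lengths: 44 minutes + 38 minutes = 82 minutes.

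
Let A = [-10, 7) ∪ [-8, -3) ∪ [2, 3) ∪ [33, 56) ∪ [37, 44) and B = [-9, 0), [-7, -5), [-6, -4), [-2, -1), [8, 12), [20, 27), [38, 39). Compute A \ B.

A, merged: [-10, 7), [33, 56).
B, merged: [-9, 0), [8, 12), [20, 27), [38, 39).
[-10, 7) minus B → [-10, -9), [0, 7).
[33, 56) minus B → [33, 38), [39, 56).

[-10, -9) ∪ [0, 7) ∪ [33, 38) ∪ [39, 56)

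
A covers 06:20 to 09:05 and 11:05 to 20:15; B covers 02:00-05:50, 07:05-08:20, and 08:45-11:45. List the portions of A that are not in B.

06:20–09:05 with B removed leaves 06:20–07:05, 08:20–08:45.
11:05–20:15 with B removed leaves 11:45–20:15.

06:20–07:05, 08:20–08:45, 11:45–20:15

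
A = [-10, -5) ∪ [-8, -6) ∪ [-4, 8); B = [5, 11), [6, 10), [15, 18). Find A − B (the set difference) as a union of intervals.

Merge the first list: [-10, -5), [-4, 8).
Merge the second list: [5, 11), [15, 18).
[-10, -5) is untouched.
[-4, 8) with B removed leaves [-4, 5).

[-10, -5) ∪ [-4, 5)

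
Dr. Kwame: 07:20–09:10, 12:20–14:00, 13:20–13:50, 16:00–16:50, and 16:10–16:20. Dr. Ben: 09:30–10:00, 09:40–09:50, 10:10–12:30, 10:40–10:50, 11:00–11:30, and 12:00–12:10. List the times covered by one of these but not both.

A, merged: 07:20–09:10, 12:20–14:00, 16:00–16:50.
B, merged: 09:30–10:00, 10:10–12:30.
Only in the first: 07:20–09:10, 12:30–14:00, 16:00–16:50.
Only in the second: 09:30–10:00, 10:10–12:20.
Together these are the periods covered by exactly one.

07:20–09:10, 09:30–10:00, 10:10–12:20, 12:30–14:00, 16:00–16:50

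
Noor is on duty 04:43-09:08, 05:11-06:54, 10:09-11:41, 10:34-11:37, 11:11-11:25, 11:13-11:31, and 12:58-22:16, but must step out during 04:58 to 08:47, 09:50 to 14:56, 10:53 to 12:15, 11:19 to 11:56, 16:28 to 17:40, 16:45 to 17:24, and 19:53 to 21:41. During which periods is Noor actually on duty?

First set merges to 04:43–09:08, 10:09–11:41, 12:58–22:16.
Second set merges to 04:58–08:47, 09:50–14:56, 16:28–17:40, 19:53–21:41.
04:43–09:08 minus B → 04:43–04:58, 08:47–09:08.
10:09–11:41: fully covered by B → removed.
12:58–22:16 minus B → 14:56–16:28, 17:40–19:53, 21:41–22:16.

04:43–04:58, 08:47–09:08, 14:56–16:28, 17:40–19:53, 21:41–22:16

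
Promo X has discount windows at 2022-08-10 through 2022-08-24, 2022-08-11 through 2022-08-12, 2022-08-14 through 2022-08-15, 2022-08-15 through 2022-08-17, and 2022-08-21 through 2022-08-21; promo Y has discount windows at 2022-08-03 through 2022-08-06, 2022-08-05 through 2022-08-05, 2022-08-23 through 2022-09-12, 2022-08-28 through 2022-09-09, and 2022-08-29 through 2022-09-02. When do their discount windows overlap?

2022-08-23 through 2022-08-24

A, merged: 2022-08-10 through 2022-08-24.
B, merged: 2022-08-03 through 2022-08-06, 2022-08-23 through 2022-09-12.
2022-08-10 through 2022-08-24 meets the second set on 2022-08-23 through 2022-08-24.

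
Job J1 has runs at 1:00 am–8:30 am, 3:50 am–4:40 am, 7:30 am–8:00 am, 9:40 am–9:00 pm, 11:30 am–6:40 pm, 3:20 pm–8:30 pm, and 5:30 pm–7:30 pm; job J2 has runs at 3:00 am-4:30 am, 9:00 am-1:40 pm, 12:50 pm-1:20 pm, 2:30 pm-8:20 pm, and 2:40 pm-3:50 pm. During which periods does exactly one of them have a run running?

First set merges to 1:00 am-8:30 am, 9:40 am-9:00 pm.
Second set merges to 3:00 am-4:30 am, 9:00 am-1:40 pm, 2:30 pm-8:20 pm.
A \ B = 1:00 am-3:00 am, 4:30 am-8:30 am, 1:40 pm-2:30 pm, 8:20 pm-9:00 pm.
B \ A = 9:00 am-9:40 am.
Union of the two gives the symmetric difference.

1:00 am-3:00 am, 4:30 am-8:30 am, 9:00 am-9:40 am, 1:40 pm-2:30 pm, 8:20 pm-9:00 pm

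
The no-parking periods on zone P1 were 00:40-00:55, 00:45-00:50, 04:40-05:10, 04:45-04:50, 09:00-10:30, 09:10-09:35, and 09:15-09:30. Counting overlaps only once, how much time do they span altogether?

Merged: 00:40-00:55, 04:40-05:10, 09:00-10:30.
Lengths: 15 min + 30 min + 1 h 30 min = 2 h 15 min.

2 h 15 min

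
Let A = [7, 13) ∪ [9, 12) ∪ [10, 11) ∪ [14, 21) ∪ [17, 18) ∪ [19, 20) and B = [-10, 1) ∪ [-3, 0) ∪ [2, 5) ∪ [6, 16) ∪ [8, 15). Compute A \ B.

First set merges to [7, 13), [14, 21).
Second set merges to [-10, 1), [2, 5), [6, 16).
[7, 13) lies entirely inside B → drops out.
[14, 21) with B removed leaves [16, 21).

[16, 21)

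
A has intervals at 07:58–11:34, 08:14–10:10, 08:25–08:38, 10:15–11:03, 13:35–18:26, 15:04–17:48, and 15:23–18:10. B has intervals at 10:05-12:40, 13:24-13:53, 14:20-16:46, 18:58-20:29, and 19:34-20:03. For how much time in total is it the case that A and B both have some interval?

4 h 13 min

A, merged: 07:58–11:34, 13:35–18:26.
B, merged: 10:05–12:40, 13:24–13:53, 14:20–16:46, 18:58–20:29.
A ∩ B = 10:05–11:34, 13:35–13:53, 14:20–16:46.
Total: 1 h 29 min + 18 min + 2 h 26 min = 4 h 13 min.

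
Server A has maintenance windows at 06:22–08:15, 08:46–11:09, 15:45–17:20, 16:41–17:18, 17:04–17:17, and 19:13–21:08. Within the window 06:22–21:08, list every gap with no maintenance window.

08:15–08:46, 11:09–15:45, 17:20–19:13

After merging, the occupied span is 06:22–08:15, 08:46–11:09, 15:45–17:20, 19:13–21:08.
Uncovered inside 06:22–21:08: 08:15–08:46, 11:09–15:45, 17:20–19:13.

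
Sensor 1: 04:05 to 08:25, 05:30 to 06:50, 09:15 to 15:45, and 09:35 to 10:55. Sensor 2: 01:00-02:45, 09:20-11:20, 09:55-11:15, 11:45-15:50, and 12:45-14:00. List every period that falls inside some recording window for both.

09:20–11:20, 11:45–15:45

Merge the first list: 04:05–08:25, 09:15–15:45.
Merge the second list: 01:00–02:45, 09:20–11:20, 11:45–15:50.
04:05–08:25 meets no B interval.
09:15–15:45 ∩ B → 09:20–11:20, 11:45–15:45.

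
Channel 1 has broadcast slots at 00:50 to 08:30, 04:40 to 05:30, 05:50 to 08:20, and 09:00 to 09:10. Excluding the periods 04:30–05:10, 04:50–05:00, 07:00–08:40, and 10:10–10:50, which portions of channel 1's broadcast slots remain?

A, merged: 00:50-08:30, 09:00-09:10.
B, merged: 04:30-05:10, 07:00-08:40, 10:10-10:50.
00:50-08:30 with B removed leaves 00:50-04:30, 05:10-07:00.
09:00-09:10 is untouched.

00:50-04:30, 05:10-07:00, 09:00-09:10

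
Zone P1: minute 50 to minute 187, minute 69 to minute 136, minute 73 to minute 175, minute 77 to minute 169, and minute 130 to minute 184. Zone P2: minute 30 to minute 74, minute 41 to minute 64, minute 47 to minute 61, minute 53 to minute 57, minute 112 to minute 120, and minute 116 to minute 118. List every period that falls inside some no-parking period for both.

minute 50 to minute 74, minute 112 to minute 120

A, merged: minute 50 to minute 187.
B, merged: minute 30 to minute 74, minute 112 to minute 120.
minute 50 to minute 187 meets the second set on minute 50 to minute 74, minute 112 to minute 120.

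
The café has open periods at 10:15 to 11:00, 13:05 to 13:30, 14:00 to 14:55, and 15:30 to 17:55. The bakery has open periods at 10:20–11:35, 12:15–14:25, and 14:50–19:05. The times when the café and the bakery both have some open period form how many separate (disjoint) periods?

A ∩ B = 10:20-11:00, 13:05-13:30, 14:00-14:25, 14:50-14:55, 15:30-17:55.
That is 5 disjoint pieces.

5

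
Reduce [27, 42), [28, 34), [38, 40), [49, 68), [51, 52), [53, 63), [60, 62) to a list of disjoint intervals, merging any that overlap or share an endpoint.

[28, 34) overlaps/touches [27, 42) → extend to [27, 42).
[38, 40) overlaps/touches [27, 42) → extend to [27, 42).
[49, 68) is disjoint → start new block.
[51, 52) overlaps/touches [49, 68) → extend to [49, 68).
[53, 63) overlaps/touches [49, 68) → extend to [49, 68).
[60, 62) overlaps/touches [49, 68) → extend to [49, 68).

[27, 42) ∪ [49, 68)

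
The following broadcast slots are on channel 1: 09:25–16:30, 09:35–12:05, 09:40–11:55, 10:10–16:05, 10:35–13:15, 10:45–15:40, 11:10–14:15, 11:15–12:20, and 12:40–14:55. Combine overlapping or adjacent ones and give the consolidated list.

09:25–16:30

09:35–12:05 overlaps/touches 09:25–16:30 → extend to 09:25–16:30.
09:40–11:55 overlaps/touches 09:25–16:30 → extend to 09:25–16:30.
10:10–16:05 overlaps/touches 09:25–16:30 → extend to 09:25–16:30.
10:35–13:15 overlaps/touches 09:25–16:30 → extend to 09:25–16:30.
10:45–15:40 overlaps/touches 09:25–16:30 → extend to 09:25–16:30.
11:10–14:15 overlaps/touches 09:25–16:30 → extend to 09:25–16:30.
11:15–12:20 overlaps/touches 09:25–16:30 → extend to 09:25–16:30.
12:40–14:55 overlaps/touches 09:25–16:30 → extend to 09:25–16:30.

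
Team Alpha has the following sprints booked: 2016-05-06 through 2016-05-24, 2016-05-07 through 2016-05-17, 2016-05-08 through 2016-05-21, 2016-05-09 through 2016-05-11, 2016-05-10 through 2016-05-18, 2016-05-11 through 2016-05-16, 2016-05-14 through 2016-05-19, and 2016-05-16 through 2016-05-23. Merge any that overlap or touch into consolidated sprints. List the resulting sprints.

2016-05-06 through 2016-05-24

2016-05-07 through 2016-05-17 overlaps/touches 2016-05-06 through 2016-05-24 → extend to 2016-05-06 through 2016-05-24.
2016-05-08 through 2016-05-21 overlaps/touches 2016-05-06 through 2016-05-24 → extend to 2016-05-06 through 2016-05-24.
2016-05-09 through 2016-05-11 overlaps/touches 2016-05-06 through 2016-05-24 → extend to 2016-05-06 through 2016-05-24.
2016-05-10 through 2016-05-18 overlaps/touches 2016-05-06 through 2016-05-24 → extend to 2016-05-06 through 2016-05-24.
2016-05-11 through 2016-05-16 overlaps/touches 2016-05-06 through 2016-05-24 → extend to 2016-05-06 through 2016-05-24.
2016-05-14 through 2016-05-19 overlaps/touches 2016-05-06 through 2016-05-24 → extend to 2016-05-06 through 2016-05-24.
2016-05-16 through 2016-05-23 overlaps/touches 2016-05-06 through 2016-05-24 → extend to 2016-05-06 through 2016-05-24.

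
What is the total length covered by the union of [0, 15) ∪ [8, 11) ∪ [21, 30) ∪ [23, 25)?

Merged: [0, 15), [21, 30).
Lengths: 15 + 9 = 24.

24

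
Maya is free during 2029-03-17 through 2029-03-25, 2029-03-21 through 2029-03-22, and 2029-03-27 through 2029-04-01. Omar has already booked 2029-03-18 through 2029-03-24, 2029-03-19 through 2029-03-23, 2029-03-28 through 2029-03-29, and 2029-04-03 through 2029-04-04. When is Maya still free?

2029-03-17 through 2029-03-17, 2029-03-25 through 2029-03-25, 2029-03-27 through 2029-03-27, 2029-03-30 through 2029-04-01

First set merges to 2029-03-17 through 2029-03-25, 2029-03-27 through 2029-04-01.
Second set merges to 2029-03-18 through 2029-03-24, 2029-03-28 through 2029-03-29, 2029-04-03 through 2029-04-04.
2029-03-17 through 2029-03-25 \ B = 2029-03-17 through 2029-03-17, 2029-03-25 through 2029-03-25.
2029-03-27 through 2029-04-01 \ B = 2029-03-27 through 2029-03-27, 2029-03-30 through 2029-04-01.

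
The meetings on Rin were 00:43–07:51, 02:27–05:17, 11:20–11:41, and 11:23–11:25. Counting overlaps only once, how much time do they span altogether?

Merged: 00:43–07:51, 11:20–11:41.
Lengths: 7 h 8 min + 21 min = 7 h 29 min.

7 h 29 min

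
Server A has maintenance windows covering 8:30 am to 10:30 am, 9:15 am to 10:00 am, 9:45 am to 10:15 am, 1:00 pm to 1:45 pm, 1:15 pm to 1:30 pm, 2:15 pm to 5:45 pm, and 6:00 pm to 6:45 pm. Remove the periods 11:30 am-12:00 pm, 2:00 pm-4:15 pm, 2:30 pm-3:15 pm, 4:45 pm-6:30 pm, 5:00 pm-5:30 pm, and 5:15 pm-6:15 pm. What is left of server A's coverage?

First set merges to 8:30 am-10:30 am, 1:00 pm-1:45 pm, 2:15 pm-5:45 pm, 6:00 pm-6:45 pm.
Second set merges to 11:30 am-12:00 pm, 2:00 pm-4:15 pm, 4:45 pm-6:30 pm.
8:30 am-10:30 am is untouched.
1:00 pm-1:45 pm is untouched.
2:15 pm-5:45 pm with B removed leaves 4:15 pm-4:45 pm.
6:00 pm-6:45 pm with B removed leaves 6:30 pm-6:45 pm.

8:30 am-10:30 am, 1:00 pm-1:45 pm, 4:15 pm-4:45 pm, 6:30 pm-6:45 pm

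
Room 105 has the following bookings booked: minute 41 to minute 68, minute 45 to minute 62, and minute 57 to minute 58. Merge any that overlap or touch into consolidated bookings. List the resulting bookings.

minute 41 to minute 68

minute 45 to minute 62 overlaps/touches minute 41 to minute 68 → extend to minute 41 to minute 68.
minute 57 to minute 58 overlaps/touches minute 41 to minute 68 → extend to minute 41 to minute 68.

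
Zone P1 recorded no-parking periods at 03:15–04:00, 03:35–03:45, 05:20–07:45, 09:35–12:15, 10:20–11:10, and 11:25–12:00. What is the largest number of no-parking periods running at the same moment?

2

At 03:35, 2 of the intervals are simultaneously active.
No point has more.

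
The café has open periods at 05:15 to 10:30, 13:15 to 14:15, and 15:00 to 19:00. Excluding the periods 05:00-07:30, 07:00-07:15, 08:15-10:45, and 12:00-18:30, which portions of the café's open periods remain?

Second set merges to 05:00–07:30, 08:15–10:45, 12:00–18:30.
05:15–10:30 \ B = 07:30–08:15.
13:15–14:15: entirely removed.
15:00–19:00 \ B = 18:30–19:00.

07:30–08:15, 18:30–19:00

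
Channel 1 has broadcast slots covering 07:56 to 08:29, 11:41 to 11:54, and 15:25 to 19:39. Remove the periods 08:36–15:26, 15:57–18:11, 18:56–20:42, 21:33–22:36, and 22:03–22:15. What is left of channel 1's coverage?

07:56-08:29, 15:26-15:57, 18:11-18:56

Second set merges to 08:36-15:26, 15:57-18:11, 18:56-20:42, 21:33-22:36.
07:56-08:29: nothing removed.
11:41-11:54: entirely removed.
15:25-19:39 \ B = 15:26-15:57, 18:11-18:56.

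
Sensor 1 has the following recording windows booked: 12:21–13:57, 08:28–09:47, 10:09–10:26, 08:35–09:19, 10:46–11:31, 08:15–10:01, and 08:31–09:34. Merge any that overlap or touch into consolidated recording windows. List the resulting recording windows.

Sort by start: 08:15-10:01, 08:28-09:47, 08:31-09:34, 08:35-09:19, 10:09-10:26, 10:46-11:31, 12:21-13:57.
08:28-09:47 overlaps/touches 08:15-10:01 → extend to 08:15-10:01.
08:31-09:34 overlaps/touches 08:15-10:01 → extend to 08:15-10:01.
08:35-09:19 overlaps/touches 08:15-10:01 → extend to 08:15-10:01.
10:09-10:26 is disjoint → start new block.
10:46-11:31 is disjoint → start new block.
12:21-13:57 is disjoint → start new block.

08:15-10:01, 10:09-10:26, 10:46-11:31, 12:21-13:57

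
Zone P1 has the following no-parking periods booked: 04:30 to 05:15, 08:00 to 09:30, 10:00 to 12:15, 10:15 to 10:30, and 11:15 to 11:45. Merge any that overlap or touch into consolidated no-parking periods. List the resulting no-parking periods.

08:00-09:30 is disjoint → start new block.
10:00-12:15 is disjoint → start new block.
10:15-10:30 overlaps/touches 10:00-12:15 → extend to 10:00-12:15.
11:15-11:45 overlaps/touches 10:00-12:15 → extend to 10:00-12:15.

04:30-05:15, 08:00-09:30, 10:00-12:15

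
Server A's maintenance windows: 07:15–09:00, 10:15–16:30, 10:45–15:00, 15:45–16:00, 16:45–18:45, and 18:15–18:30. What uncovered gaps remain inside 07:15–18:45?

09:00–10:15, 16:30–16:45

The merged coverage is 07:15–09:00, 10:15–16:30, 16:45–18:45.
Uncovered inside 07:15–18:45: 09:00–10:15, 16:30–16:45.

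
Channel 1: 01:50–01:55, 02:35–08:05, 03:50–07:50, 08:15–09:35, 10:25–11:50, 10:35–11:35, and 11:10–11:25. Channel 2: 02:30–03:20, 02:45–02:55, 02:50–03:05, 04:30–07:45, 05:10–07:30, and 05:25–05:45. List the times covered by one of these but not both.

A, merged: 01:50-01:55, 02:35-08:05, 08:15-09:35, 10:25-11:50.
B, merged: 02:30-03:20, 04:30-07:45.
A but not B: 01:50-01:55, 03:20-04:30, 07:45-08:05, 08:15-09:35, 10:25-11:50.
B but not A: 02:30-02:35.
Combining gives A △ B.

01:50-01:55, 02:30-02:35, 03:20-04:30, 07:45-08:05, 08:15-09:35, 10:25-11:50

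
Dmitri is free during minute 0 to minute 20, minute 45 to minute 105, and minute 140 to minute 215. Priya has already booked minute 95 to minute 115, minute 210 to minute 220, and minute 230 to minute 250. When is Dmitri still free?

minute 0 to minute 20: no B overlap → unchanged.
minute 45 to minute 105 minus B → minute 45 to minute 95.
minute 140 to minute 215 minus B → minute 140 to minute 210.

minute 0 to minute 20, minute 45 to minute 95, minute 140 to minute 210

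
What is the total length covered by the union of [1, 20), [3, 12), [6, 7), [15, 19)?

Merged: [1, 20).
Length: 19.

19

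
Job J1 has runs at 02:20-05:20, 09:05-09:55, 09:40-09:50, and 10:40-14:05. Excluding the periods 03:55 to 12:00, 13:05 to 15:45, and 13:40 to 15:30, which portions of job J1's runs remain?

Merge the first list: 02:20–05:20, 09:05–09:55, 10:40–14:05.
Merge the second list: 03:55–12:00, 13:05–15:45.
02:20–05:20 with B removed leaves 02:20–03:55.
09:05–09:55 lies entirely inside B → drops out.
10:40–14:05 with B removed leaves 12:00–13:05.

02:20–03:55, 12:00–13:05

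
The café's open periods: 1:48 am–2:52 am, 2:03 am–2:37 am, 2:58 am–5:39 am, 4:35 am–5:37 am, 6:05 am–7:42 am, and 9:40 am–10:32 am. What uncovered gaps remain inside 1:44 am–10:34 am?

1:44 am-1:48 am, 2:52 am-2:58 am, 5:39 am-6:05 am, 7:42 am-9:40 am, 10:32 am-10:34 am

The merged coverage is 1:48 am-2:52 am, 2:58 am-5:39 am, 6:05 am-7:42 am, 9:40 am-10:32 am.
Complement within 1:44 am-10:34 am: 1:44 am-1:48 am, 2:52 am-2:58 am, 5:39 am-6:05 am, 7:42 am-9:40 am, 10:32 am-10:34 am.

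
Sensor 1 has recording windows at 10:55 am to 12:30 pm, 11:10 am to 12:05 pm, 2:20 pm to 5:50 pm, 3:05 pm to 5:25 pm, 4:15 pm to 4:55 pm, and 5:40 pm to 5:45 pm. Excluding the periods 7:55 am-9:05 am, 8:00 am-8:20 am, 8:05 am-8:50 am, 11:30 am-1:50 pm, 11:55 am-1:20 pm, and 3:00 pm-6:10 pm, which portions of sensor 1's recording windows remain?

10:55 am–11:30 am, 2:20 pm–3:00 pm

Merge the first list: 10:55 am–12:30 pm, 2:20 pm–5:50 pm.
Merge the second list: 7:55 am–9:05 am, 11:30 am–1:50 pm, 3:00 pm–6:10 pm.
10:55 am–12:30 pm minus B → 10:55 am–11:30 am.
2:20 pm–5:50 pm minus B → 2:20 pm–3:00 pm.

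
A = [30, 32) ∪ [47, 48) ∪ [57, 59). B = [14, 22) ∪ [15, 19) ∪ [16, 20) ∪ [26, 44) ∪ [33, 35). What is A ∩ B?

Merge the second list: [14, 22), [26, 44).
[30, 32) overlaps B on [30, 32).
[47, 48) falls entirely outside B.
[57, 59) falls entirely outside B.

[30, 32)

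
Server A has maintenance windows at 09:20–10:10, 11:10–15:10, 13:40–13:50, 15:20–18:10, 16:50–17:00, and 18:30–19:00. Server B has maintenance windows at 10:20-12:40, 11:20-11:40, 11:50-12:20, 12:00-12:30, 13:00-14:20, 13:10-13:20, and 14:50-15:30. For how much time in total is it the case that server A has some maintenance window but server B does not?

Merge the first list: 09:20–10:10, 11:10–15:10, 15:20–18:10, 18:30–19:00.
Merge the second list: 10:20–12:40, 13:00–14:20, 14:50–15:30.
A \ B = 09:20–10:10, 12:40–13:00, 14:20–14:50, 15:30–18:10, 18:30–19:00.
Total: 50 min + 20 min + 30 min + 2 h 40 min + 30 min = 4 h 50 min.

4 h 50 min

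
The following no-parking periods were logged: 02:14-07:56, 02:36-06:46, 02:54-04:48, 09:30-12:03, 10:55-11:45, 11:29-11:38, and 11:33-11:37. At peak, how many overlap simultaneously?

4

Walk the sorted start/end points keeping a running depth.
The depth first hits 4 at 11:33.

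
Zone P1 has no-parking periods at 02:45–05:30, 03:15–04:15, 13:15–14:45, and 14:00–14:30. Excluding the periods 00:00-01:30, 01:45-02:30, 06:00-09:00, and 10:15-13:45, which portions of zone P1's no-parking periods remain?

A, merged: 02:45–05:30, 13:15–14:45.
02:45–05:30: no B overlap → unchanged.
13:15–14:45 minus B → 13:45–14:45.

02:45–05:30, 13:45–14:45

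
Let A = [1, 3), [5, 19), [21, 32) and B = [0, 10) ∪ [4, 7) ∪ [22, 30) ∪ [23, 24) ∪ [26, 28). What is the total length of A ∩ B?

Merge the second list: [0, 10), [22, 30).
A ∩ B = [1, 3), [5, 10), [22, 30).
Total: 2 + 5 + 8 = 15.

15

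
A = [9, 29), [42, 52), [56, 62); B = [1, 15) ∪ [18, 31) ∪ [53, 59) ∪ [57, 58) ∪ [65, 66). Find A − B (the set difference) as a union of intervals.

Merge the second list: [1, 15), [18, 31), [53, 59), [65, 66).
[9, 29) with B removed leaves [15, 18).
[42, 52) is untouched.
[56, 62) with B removed leaves [59, 62).

[15, 18) ∪ [42, 52) ∪ [59, 62)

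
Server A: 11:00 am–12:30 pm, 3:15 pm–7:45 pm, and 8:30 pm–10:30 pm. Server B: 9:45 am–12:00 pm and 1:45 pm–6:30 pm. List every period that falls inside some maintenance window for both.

11:00 am–12:00 pm, 3:15 pm–6:30 pm

11:00 am–12:30 pm overlaps B on 11:00 am–12:00 pm.
3:15 pm–7:45 pm overlaps B on 3:15 pm–6:30 pm.
8:30 pm–10:30 pm falls entirely outside B.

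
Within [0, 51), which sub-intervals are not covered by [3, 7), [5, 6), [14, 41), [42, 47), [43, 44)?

The merged coverage is [3, 7), [14, 41), [42, 47).
Complement within [0, 51): [0, 3), [7, 14), [41, 42), [47, 51).

[0, 3) ∪ [7, 14) ∪ [41, 42) ∪ [47, 51)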